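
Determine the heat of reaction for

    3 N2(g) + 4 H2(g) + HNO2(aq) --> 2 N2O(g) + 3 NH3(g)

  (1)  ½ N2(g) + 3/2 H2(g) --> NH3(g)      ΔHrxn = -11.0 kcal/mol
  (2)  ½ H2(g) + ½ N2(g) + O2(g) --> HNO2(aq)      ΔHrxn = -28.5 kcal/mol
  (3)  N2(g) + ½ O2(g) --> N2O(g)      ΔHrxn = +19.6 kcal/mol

(1) × 3: (3)·(-11.0) = -33.0 kcal/mol
(2) reversed: +28.5 kcal/mol
(3) × 2: (2)·(+19.6) = +39.2 kcal/mol
Combining the equations, ΔHrxn = (3)·(-11.0) + (-1)·(-28.5) + (2)·(+19.6) = 34.7 kcal/mol

ΔHrxn = 34.7 kcal/mol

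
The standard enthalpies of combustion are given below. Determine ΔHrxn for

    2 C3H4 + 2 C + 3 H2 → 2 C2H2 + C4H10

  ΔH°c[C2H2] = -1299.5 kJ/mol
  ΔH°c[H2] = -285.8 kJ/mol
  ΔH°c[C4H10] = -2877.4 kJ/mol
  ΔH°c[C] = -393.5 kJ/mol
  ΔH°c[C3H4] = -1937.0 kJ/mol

ΔHrxn = -42.0 kJ/mol

With combustion enthalpies, reactants minus products:
= [2·(-1937.0) + 2·(-393.5) + 3·(-285.8)] − [2·(-1299.5) + 1·(-2877.4)]
= -42.0 kJ/mol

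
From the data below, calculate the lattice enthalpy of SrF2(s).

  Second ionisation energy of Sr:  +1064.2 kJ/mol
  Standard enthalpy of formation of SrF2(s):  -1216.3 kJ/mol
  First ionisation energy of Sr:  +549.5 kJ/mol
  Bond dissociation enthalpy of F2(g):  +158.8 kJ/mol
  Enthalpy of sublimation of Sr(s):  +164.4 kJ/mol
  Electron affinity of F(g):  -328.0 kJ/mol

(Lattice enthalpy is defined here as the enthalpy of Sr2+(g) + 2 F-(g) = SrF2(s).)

ΔHf° = 1·ΔHsub + 1·(ΣIE) + 1·D(F2) + 2·EA + U
-1216.3 = 1·(+164.4) + 1·(+1613.7) + 1·(+158.8) + 2·(-328.0) + U
U = -1216.3 − (+1280.9) = -2497.2 kJ/mol

U = -2497.2 kJ/mol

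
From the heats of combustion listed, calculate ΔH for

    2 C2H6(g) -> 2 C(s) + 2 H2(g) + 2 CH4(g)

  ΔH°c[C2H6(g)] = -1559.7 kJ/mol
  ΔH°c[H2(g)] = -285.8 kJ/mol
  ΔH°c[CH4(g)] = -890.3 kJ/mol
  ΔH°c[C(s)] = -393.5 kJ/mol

ΔH = 19.8 kJ/mol

With combustion enthalpies, reactants minus products:
= [2·(-1559.7)] − [2·(-393.5) + 2·(-285.8) + 2·(-890.3)]
= 19.8 kJ/mol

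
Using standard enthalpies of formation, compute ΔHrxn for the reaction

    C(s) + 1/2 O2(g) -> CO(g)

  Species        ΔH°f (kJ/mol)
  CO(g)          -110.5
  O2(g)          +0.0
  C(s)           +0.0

Products: 1·(-110.5) = -110.5
Reactants: 1·(+0.0) + 1/2·(+0.0) = +0.0
ΔHrxn = (-110.5) − (+0.0) = -110.5 kJ/mol

ΔHrxn = -110.5 kJ/mol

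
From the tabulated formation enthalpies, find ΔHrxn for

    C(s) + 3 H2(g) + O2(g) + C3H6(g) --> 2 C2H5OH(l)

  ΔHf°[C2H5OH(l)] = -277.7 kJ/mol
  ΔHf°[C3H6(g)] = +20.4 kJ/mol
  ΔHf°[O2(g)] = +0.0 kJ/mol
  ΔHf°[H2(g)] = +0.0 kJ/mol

ΔHrxn = -575.8 kJ/mol

Products: 2·(-277.7) = -555.4
Reactants: 1·(+0.0) + 3·(+0.0) + 1·(+0.0) + 1·(+20.4) = +20.4
ΔHrxn = (-555.4) − (+20.4) = -575.8 kJ/mol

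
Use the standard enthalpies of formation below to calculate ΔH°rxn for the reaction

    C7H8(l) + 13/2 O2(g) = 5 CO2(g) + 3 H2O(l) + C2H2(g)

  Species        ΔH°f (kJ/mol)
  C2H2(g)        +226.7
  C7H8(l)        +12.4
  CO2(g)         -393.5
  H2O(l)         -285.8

ΔH°rxn = -2610.6 kJ/mol

Products: 5·(-393.5) + 3·(-285.8) + 1·(+226.7) = -2598.2
Reactants: 1·(+12.4) + 13/2·(+0.0) = +12.4
ΔH°rxn = (-2598.2) − (+12.4) = -2610.6 kJ/mol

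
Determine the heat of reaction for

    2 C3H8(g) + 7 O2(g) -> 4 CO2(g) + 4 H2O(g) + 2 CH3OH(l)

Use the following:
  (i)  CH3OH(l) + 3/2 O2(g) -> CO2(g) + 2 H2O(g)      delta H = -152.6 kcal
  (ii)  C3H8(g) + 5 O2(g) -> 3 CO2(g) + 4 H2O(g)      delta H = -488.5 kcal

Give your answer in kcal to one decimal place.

delta H = -671.8 kcal

(i) reversed and × 2 (CH3OH(l) must end up as a product; scale by 2 for the 2 CH3OH(l)): (-2)·(-152.6) = +305.2 kcal
(ii) × 2 (×2 to match 2 C3H8(g) in the target): (2)·(-488.5) = -977.0 kcal
By Hess's law, delta H = (+305.2) + (-977.0) = -671.8 kcal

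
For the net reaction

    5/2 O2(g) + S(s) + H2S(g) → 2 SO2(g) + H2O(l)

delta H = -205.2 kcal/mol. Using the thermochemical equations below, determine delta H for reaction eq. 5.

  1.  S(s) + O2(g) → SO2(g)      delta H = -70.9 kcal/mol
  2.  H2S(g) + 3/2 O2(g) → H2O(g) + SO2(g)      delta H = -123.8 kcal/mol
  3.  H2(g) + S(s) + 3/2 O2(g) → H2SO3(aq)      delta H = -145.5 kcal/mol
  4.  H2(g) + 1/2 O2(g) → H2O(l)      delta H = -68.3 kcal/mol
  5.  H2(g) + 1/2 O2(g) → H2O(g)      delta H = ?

eq. 1 as written: -70.9 kcal/mol
eq. 2 as written (H2S(g) already on the reactant side): -123.8 kcal/mol
eq. 3: not needed (H2SO3(aq) appears nowhere else).
eq. 4 as written (H2O(l) already on the product side): -68.3 kcal/mol
eq. 5 reversed: contributes −x
-205.2 = (-70.9) + (-123.8) + (-68.3) − x
x = (-205.2 − (-263.0)) / (-1) = -57.8 kcal/mol

delta H = -57.8 kcal/mol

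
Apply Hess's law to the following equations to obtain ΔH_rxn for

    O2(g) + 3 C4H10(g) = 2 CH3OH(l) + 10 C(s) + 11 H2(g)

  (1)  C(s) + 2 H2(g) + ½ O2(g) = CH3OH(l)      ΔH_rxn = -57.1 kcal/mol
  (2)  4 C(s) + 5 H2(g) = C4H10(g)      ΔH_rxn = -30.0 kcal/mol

ΔH_rxn = -24.2 kcal/mol

(1) × 2: (2)·(-57.1) = -114.2 kcal/mol
(2) reversed and × 3: (-3)·(-30.0) = +90.0 kcal/mol
By Hess's law, ΔH_rxn = (2)·(-57.1) + (-3)·(-30.0) = -24.2 kcal/mol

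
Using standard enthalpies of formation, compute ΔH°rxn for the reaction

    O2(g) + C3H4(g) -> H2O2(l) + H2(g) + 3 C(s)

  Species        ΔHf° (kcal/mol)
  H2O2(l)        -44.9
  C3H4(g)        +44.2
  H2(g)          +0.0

ΔH°rxn = -89.1 kcal/mol

Products: 1·(-44.9) + 1·(+0.0) + 3·(+0.0) = -44.9
Reactants: 1·(+0.0) + 1·(+44.2) = +44.2
ΔH°rxn = (-44.9) − (+44.2) = -89.1 kcal/mol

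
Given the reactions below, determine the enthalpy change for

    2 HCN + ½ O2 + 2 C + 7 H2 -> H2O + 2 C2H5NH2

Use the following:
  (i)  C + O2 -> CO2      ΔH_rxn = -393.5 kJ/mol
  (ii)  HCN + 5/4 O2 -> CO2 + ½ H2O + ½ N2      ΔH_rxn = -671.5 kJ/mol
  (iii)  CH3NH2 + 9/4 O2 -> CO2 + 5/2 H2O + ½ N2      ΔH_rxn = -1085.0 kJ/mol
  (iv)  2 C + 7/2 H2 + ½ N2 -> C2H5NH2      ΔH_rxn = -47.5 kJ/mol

ΔH_rxn = -651.0 kJ/mol

(i) reversed and × 2: (-2)·(-393.5) = +787.0 kJ/mol
(ii) × 2 (×2 to match 2 HCN in the target): (2)·(-671.5) = -1343.0 kJ/mol
(iii): not needed (CH3NH2 appears nowhere else).
(iv) × 2 (scale by 2 for the 2 C2H5NH2): (2)·(-47.5) = -95.0 kJ/mol
ΔH_rxn = (-2)·(-393.5) + (2)·(-671.5) + (2)·(-47.5) = -651.0 kJ/mol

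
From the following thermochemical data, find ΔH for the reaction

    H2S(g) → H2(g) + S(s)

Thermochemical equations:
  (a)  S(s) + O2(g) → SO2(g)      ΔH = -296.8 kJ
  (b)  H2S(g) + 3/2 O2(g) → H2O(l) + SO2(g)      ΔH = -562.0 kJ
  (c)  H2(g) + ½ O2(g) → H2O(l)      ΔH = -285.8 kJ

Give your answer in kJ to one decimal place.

ΔH = 20.6 kJ

(a) reversed (reverse to put S(s) on the product side): +296.8 kJ
(b) as written (H2S(g) already on the reactant side): -562.0 kJ
(c) reversed (H2(g) must end up as a product): +285.8 kJ
Combining the equations, ΔH = (-1)·(-296.8) + (1)·(-562.0) + (-1)·(-285.8) = 20.6 kJ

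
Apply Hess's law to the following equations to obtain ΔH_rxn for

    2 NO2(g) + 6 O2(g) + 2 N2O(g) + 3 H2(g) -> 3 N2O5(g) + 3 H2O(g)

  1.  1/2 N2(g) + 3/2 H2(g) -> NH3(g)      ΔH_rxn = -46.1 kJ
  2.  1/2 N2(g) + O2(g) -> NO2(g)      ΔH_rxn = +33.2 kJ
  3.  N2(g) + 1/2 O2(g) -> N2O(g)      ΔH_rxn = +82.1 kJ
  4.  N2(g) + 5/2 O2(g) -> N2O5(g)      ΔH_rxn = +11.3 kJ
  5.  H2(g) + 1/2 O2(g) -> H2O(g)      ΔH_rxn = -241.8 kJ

ΔH_rxn = -922.1 kJ

eq. 1: not needed.
eq. 2 reversed and × 2: (-2)·(+33.2) = -66.4 kJ
eq. 3 reversed and × 2: (-2)·(+82.1) = -164.2 kJ
eq. 4 × 3: (3)·(+11.3) = +33.9 kJ
eq. 5 × 3: (3)·(-241.8) = -725.4 kJ
Summing the manipulated equations, ΔH_rxn = (-66.4) + (-164.2) + (+33.9) + (-725.4) = -922.1 kJ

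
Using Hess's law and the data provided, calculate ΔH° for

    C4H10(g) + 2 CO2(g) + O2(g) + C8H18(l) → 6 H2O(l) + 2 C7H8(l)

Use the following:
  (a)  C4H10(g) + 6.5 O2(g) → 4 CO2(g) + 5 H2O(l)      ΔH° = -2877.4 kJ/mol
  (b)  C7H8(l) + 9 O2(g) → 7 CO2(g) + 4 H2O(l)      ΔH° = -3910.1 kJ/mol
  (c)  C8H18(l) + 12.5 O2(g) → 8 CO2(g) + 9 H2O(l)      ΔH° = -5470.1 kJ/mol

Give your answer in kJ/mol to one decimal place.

(a) as written (C4H10(g) already on the reactant side): -2877.4 kJ/mol
(b) reversed and × 2 (reverse to put C7H8(l) on the product side; ×2 to match 2 C7H8(l) in the target): (-2)·(-3910.1) = +7820.2 kJ/mol
(c) as written (C8H18(l) already on the reactant side): -5470.1 kJ/mol
ΔH° = (-2877.4) + (+7820.2) + (-5470.1) = -527.3 kJ/mol

ΔH° = -527.3 kJ/mol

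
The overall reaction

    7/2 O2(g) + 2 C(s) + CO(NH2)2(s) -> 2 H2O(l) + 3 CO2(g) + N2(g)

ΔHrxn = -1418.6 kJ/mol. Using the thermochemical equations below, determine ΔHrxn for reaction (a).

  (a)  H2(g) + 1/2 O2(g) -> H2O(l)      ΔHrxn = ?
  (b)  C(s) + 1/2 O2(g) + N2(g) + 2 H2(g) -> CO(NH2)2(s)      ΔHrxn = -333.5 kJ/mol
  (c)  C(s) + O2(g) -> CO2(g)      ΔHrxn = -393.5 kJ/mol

(a) × 2 (scale by 2 for the 2 H2O(l)): contributes 2·x
(b) reversed (CO(NH2)2(s) must end up as a reactant): +333.5 kJ/mol
(c) × 3 (scale by 3 for the 3 CO2(g)): (3)·(-393.5) = -1180.5 kJ/mol
-1418.6 = (+333.5) + (-1180.5) + 2·x
x = (-1418.6 − (-847.0)) / (2) = -285.8 kJ/mol

ΔHrxn = -285.8 kJ/mol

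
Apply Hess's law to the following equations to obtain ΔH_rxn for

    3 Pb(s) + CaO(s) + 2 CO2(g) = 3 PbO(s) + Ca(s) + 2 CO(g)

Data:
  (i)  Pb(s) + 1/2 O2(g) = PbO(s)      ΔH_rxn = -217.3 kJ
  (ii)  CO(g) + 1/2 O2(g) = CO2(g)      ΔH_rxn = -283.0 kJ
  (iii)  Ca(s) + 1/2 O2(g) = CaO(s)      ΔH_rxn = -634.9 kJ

(i) × 3: (3)·(-217.3) = -651.9 kJ
(ii) reversed and × 2: (-2)·(-283.0) = +566.0 kJ
(iii) reversed: +634.9 kJ
ΔH_rxn = (-651.9) + (+566.0) + (+634.9) = 549.0 kJ

ΔH_rxn = 549.0 kJ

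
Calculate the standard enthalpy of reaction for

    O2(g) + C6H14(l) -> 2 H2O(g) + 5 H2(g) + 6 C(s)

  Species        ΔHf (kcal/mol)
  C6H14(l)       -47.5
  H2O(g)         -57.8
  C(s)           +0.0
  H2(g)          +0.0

ΔH° = -68.1 kcal/mol

ΔH°rxn = Σ nΔHf°(products) − Σ nΔHf°(reactants).
Products: 2·(-57.8) + 5·(+0.0) + 6·(+0.0) = -115.6
Reactants: 1·(+0.0) + 1·(-47.5) = -47.5
ΔH° = (-115.6) − (-47.5) = -68.1 kcal/mol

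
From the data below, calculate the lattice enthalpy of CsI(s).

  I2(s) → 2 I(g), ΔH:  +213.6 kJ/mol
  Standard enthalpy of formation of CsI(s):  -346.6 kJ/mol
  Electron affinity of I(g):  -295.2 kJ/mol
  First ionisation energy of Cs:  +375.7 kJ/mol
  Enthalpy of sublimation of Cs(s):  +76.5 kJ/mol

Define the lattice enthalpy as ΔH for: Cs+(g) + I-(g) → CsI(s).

ΔHf° = 1·ΔHsub + 1·(ΣIE) + 1/2·D(I2) + 1·EA + U
-346.6 = 1·(+76.5) + 1·(+375.7) + 1/2·(+213.6) + 1·(-295.2) + U
U = -346.6 − (+263.8) = -610.4 kJ/mol

U = -610.4 kJ/mol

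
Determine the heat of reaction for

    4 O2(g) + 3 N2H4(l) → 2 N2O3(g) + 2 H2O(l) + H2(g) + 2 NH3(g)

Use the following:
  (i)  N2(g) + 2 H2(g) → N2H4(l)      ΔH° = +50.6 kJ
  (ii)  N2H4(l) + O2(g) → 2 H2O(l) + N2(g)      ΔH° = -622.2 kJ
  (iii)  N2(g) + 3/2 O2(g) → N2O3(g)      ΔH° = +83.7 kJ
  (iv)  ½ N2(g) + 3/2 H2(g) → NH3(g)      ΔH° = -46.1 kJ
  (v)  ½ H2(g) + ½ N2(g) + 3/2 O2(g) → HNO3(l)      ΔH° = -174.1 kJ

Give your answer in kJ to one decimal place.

ΔH° = -648.2 kJ

(i) reversed and × 2: (-2)·(+50.6) = -101.2 kJ
(ii) as written (H2O(l) already on the product side): -622.2 kJ
(iii) × 2 (×2 to match 2 N2O3(g) in the target): (2)·(+83.7) = +167.4 kJ
(iv) × 2 (scale by 2 for the 2 NH3(g)): (2)·(-46.1) = -92.2 kJ
(v): not needed (HNO3(l) appears nowhere else).
Since enthalpy is a state function, ΔH° = (-101.2) + (-622.2) + (+167.4) + (-92.2) = -648.2 kJ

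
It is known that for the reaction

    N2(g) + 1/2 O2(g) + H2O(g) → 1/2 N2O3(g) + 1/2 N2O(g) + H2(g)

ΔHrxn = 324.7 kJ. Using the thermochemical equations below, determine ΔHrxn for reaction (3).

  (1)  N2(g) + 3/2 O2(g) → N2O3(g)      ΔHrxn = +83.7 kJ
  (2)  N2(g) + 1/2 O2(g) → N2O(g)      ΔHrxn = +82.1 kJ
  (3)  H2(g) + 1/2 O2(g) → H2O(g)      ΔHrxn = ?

(1) × 1/2: (1/2)·(+83.7) = +41.85 kJ
(2) × 1/2: (1/2)·(+82.1) = +41.05 kJ
(3) reversed: contributes −x
+324.7 = (+41.85) + (+41.05) − x
x = (+324.7 − (+82.9)) / (-1) = -241.8 kJ

ΔHrxn = -241.8 kJ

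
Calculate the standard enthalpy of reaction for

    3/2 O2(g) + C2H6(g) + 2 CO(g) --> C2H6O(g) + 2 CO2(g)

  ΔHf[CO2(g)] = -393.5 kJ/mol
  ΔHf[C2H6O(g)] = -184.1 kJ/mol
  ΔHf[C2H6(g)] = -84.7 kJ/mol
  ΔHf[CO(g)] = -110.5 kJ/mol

Products: 1·(-184.1) + 2·(-393.5) = -971.1
Reactants: 3/2·(+0.0) + 1·(-84.7) + 2·(-110.5) = -305.7
ΔHrxn = (-971.1) − (-305.7) = -665.4 kJ/mol

ΔHrxn = -665.4 kJ/mol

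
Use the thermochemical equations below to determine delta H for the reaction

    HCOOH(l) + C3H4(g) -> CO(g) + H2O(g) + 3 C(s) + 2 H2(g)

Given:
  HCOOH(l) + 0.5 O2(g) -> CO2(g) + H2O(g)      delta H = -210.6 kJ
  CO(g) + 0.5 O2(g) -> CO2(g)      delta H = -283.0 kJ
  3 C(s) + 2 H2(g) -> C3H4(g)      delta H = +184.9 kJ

delta H = -112.5 kJ

equation 1 as written (HCOOH(l) already on the reactant side): -210.6 kJ
equation 2 reversed (reverse to put CO(g) on the product side): +283.0 kJ
equation 3 reversed (reverse to put C3H4(g) on the reactant side): -184.9 kJ
Since enthalpy is a state function, delta H = (-210.6) + (+283.0) + (-184.9) = -112.5 kJ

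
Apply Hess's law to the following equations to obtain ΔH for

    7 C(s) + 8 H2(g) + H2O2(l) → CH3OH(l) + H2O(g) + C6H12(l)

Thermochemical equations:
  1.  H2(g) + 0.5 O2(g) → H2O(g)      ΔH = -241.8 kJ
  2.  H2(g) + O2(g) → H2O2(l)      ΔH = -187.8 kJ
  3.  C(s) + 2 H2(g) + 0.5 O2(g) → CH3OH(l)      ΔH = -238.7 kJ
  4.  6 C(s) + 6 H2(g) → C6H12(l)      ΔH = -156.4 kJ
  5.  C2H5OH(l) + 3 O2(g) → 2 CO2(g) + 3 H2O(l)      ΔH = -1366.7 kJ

ΔH = -449.1 kJ

eq. 1 as written: -241.8 kJ
eq. 2 reversed: +187.8 kJ
eq. 3 as written: -238.7 kJ
eq. 4 as written: -156.4 kJ
eq. 5: not needed.
Combining the equations, ΔH = (1)·(-241.8) + (-1)·(-187.8) + (1)·(-238.7) + (1)·(-156.4) = -449.1 kJ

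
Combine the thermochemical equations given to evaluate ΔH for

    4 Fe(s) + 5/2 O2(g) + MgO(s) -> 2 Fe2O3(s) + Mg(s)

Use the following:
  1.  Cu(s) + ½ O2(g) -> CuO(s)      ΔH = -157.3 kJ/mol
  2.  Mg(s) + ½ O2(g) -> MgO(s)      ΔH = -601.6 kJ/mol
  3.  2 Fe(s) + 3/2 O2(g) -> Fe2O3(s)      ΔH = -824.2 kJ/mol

ΔH = -1046.8 kJ/mol

eq. 1: not needed.
eq. 2 reversed: +601.6 kJ/mol
eq. 3 × 2: (2)·(-824.2) = -1648.4 kJ/mol
ΔH = (+601.6) + (-1648.4) = -1046.8 kJ/mol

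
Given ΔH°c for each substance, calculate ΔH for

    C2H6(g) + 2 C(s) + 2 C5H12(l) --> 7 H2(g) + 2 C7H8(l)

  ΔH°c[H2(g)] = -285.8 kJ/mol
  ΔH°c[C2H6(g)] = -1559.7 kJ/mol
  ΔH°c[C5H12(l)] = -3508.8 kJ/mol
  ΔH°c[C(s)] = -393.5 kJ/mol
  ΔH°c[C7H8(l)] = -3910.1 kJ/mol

Using ΔH = Σ nΔHc°(reactants) − Σ nΔHc°(products):
= [1·(-1559.7) + 2·(-393.5) + 2·(-3508.8)] − [7·(-285.8) + 2·(-3910.1)]
= 456.5 kJ/mol

ΔH = 456.5 kJ/mol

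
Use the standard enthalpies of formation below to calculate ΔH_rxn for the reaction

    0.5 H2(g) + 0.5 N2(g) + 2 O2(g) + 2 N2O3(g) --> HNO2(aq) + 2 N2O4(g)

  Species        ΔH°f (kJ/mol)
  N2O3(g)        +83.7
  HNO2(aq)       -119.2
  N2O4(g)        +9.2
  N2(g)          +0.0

Products: 1·(-119.2) + 2·(+9.2) = -100.8
Reactants: 1/2·(+0.0) + 1/2·(+0.0) + 2·(+0.0) + 2·(+83.7) = +167.4
ΔH_rxn = (-100.8) − (+167.4) = -268.2 kJ/mol

ΔH_rxn = -268.2 kJ/mol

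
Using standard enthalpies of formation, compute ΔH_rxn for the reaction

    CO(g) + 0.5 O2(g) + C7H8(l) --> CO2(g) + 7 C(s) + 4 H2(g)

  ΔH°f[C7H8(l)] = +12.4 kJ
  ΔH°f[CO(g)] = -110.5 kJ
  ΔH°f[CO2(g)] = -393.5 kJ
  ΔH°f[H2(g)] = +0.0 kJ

ΔH°rxn = Σ nΔHf°(products) − Σ nΔHf°(reactants).
Products: 1·(-393.5) + 7·(+0.0) + 4·(+0.0) = -393.5
Reactants: 1·(-110.5) + 1/2·(+0.0) + 1·(+12.4) = -98.1
ΔH_rxn = (-393.5) − (-98.1) = -295.4 kJ

ΔH_rxn = -295.4 kJ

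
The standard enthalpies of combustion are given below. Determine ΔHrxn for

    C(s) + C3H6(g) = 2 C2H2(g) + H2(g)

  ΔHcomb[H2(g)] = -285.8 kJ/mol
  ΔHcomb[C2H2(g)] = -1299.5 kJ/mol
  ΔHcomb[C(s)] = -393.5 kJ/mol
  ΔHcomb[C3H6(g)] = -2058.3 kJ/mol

With combustion enthalpies, reactants minus products:
= [1·(-393.5) + 1·(-2058.3)] − [2·(-1299.5) + 1·(-285.8)]
= 433.0 kJ/mol

ΔHrxn = 433.0 kJ/mol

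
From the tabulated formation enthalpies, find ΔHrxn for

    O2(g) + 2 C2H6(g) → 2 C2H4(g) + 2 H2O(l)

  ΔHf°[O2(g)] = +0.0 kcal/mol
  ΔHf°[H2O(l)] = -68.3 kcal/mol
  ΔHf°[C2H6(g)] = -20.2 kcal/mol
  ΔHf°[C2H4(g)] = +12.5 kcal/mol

ΔH°rxn = Σ nΔHf°(products) − Σ nΔHf°(reactants).
Products: 2·(+12.5) + 2·(-68.3) = -111.6
Reactants: 1·(+0.0) + 2·(-20.2) = -40.4
ΔHrxn = (-111.6) − (-40.4) = -71.2 kcal/mol

ΔHrxn = -71.2 kcal/mol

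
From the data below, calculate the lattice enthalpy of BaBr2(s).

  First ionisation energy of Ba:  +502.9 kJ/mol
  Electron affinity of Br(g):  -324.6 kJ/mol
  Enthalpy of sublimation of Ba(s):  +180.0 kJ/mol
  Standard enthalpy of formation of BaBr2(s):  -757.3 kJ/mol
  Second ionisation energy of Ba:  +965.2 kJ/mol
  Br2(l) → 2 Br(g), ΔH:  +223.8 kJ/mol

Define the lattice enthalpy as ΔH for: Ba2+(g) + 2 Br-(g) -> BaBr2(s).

ΔHf° = 1·ΔHsub + 1·(ΣIE) + 1·D(Br2) + 2·EA + U
-757.3 = 1·(+180.0) + 1·(+1468.1) + 1·(+223.8) + 2·(-324.6) + U
U = -757.3 − (+1222.7) = -1980.0 kJ/mol

U = -1980.0 kJ/mol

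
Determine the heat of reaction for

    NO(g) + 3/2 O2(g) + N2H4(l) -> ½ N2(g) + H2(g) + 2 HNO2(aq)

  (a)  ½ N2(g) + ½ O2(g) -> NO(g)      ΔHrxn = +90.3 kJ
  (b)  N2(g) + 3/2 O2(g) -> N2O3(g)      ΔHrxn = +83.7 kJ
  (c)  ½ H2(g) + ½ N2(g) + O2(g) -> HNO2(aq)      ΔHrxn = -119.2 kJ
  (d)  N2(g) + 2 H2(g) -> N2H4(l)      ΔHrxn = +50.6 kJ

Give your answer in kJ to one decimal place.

ΔHrxn = -379.3 kJ

(a) reversed: -90.3 kJ
(b): not needed.
(c) × 2: (2)·(-119.2) = -238.4 kJ
(d) reversed: -50.6 kJ
ΔHrxn = (-90.3) + (-238.4) + (-50.6) = -379.3 kJ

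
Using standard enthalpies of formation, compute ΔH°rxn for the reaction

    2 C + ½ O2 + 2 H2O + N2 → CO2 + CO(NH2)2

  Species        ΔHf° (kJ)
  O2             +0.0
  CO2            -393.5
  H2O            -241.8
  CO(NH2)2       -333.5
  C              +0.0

ΔH°rxn = -243.4 kJ

ΔH°rxn = Σ nΔHf°(products) − Σ nΔHf°(reactants).
Products: 1·(-393.5) + 1·(-333.5) = -727.0
Reactants: 2·(+0.0) + 1/2·(+0.0) + 2·(-241.8) + 1·(+0.0) = -483.6
ΔH°rxn = (-727.0) − (-483.6) = -243.4 kJ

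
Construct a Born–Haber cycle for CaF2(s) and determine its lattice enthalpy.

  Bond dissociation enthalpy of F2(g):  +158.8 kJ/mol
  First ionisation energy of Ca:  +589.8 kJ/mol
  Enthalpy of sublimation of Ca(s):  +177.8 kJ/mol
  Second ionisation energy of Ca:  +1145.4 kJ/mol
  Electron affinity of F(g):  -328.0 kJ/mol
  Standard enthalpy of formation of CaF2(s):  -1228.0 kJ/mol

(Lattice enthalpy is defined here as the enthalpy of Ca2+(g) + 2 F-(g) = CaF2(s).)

ΔHf° = 1·ΔHsub + 1·(ΣIE) + 1·D(F2) + 2·EA + U
-1228.0 = 1·(+177.8) + 1·(+1735.2) + 1·(+158.8) + 2·(-328.0) + U
U = -1228.0 − (+1415.8) = -2643.8 kJ/mol

U = -2643.8 kJ/mol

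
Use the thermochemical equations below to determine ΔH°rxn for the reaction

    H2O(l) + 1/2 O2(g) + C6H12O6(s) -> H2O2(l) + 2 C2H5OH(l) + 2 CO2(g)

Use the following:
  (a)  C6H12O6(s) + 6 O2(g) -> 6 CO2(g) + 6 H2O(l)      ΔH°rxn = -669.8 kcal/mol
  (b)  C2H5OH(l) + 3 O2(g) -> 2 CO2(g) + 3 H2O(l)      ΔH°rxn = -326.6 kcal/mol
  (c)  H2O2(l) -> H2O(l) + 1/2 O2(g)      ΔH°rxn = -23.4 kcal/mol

ΔH°rxn = 6.8 kcal/mol

(a) as written (C6H12O6(s) already on the reactant side): -669.8 kcal/mol
(b) reversed and × 2 (reverse to put C2H5OH(l) on the product side; scale by 2 for the 2 C2H5OH(l)): (-2)·(-326.6) = +653.2 kcal/mol
(c) reversed (reverse to put H2O2(l) on the product side): +23.4 kcal/mol
Since enthalpy is a state function, ΔH°rxn = (-669.8) + (+653.2) + (+23.4) = 6.8 kcal/mol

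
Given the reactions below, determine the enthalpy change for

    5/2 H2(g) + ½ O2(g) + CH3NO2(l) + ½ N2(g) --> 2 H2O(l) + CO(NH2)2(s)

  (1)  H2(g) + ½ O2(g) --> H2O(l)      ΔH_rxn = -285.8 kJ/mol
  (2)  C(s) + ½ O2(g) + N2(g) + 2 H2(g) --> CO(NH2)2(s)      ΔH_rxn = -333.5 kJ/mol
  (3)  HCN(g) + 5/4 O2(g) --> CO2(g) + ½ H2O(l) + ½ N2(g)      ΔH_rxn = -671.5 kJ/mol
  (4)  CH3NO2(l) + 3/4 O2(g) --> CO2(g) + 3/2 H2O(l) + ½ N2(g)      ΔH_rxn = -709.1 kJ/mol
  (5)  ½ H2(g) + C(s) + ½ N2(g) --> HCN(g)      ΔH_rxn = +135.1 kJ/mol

(1) as written: -285.8 kJ/mol
(2) as written: -333.5 kJ/mol
(3) reversed: +671.5 kJ/mol
(4) as written: -709.1 kJ/mol
(5) reversed: -135.1 kJ/mol
ΔH_rxn = (1)·(-285.8) + (1)·(-333.5) + (-1)·(-671.5) + (1)·(-709.1) + (-1)·(+135.1) = -792.0 kJ/mol

ΔH_rxn = -792.0 kJ/mol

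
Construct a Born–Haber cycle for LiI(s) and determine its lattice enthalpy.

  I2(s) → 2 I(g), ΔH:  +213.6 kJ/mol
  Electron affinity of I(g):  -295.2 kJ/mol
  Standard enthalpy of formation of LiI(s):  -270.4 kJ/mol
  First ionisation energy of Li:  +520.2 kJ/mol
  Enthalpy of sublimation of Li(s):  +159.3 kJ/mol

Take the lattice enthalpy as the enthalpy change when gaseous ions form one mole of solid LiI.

U = -761.5 kJ/mol

ΔHf° = 1·ΔHsub + 1·(ΣIE) + 1/2·D(I2) + 1·EA + U
-270.4 = 1·(+159.3) + 1·(+520.2) + 1/2·(+213.6) + 1·(-295.2) + U
U = -270.4 − (+491.1) = -761.5 kJ/mol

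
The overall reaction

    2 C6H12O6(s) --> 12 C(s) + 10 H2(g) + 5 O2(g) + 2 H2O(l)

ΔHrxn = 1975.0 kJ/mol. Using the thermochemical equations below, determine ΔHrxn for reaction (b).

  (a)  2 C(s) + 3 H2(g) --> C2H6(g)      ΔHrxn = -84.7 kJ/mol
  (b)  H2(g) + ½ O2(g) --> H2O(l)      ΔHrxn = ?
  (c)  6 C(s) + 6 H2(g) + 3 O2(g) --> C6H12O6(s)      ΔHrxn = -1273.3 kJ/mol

(a): not needed.
(b) × 2: contributes 2·x
(c) reversed and × 2: (-2)·(-1273.3) = +2546.6 kJ/mol
+1975.0 = (+2546.6) + 2·x
x = (+1975.0 − (+2546.6)) / (2) = -285.8 kJ/mol

ΔHrxn = -285.8 kJ/mol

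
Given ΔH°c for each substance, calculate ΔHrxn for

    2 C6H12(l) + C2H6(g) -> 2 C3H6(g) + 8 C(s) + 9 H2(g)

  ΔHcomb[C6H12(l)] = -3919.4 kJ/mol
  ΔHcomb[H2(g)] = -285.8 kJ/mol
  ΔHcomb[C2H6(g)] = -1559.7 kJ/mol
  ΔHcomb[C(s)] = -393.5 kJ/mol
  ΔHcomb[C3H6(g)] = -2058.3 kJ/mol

With combustion enthalpies, reactants minus products:
= [2·(-3919.4) + 1·(-1559.7)] − [2·(-2058.3) + 8·(-393.5) + 9·(-285.8)]
= 438.3 kJ/mol

ΔHrxn = 438.3 kJ/mol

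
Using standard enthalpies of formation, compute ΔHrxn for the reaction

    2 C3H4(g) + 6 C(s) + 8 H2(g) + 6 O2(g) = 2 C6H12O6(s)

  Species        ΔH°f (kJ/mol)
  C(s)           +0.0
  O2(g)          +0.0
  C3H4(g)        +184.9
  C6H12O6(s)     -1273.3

ΔH°rxn = Σ nΔHf°(products) − Σ nΔHf°(reactants).
Products: 2·(-1273.3) = -2546.6
Reactants: 2·(+184.9) + 6·(+0.0) + 8·(+0.0) + 6·(+0.0) = +369.8
ΔHrxn = (-2546.6) − (+369.8) = -2916.4 kJ/mol

ΔHrxn = -2916.4 kJ/mol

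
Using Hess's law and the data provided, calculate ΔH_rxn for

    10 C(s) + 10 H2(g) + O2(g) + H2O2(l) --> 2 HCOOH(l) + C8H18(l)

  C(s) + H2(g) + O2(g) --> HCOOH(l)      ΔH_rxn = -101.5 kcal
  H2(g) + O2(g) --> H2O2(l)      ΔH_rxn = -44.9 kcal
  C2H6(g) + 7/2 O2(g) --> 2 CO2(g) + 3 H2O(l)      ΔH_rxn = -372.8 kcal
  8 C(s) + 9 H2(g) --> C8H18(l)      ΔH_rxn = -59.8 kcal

ΔH_rxn = -217.9 kcal

equation 1 × 2 (×2 to match 2 HCOOH(l) in the target): (2)·(-101.5) = -203.0 kcal
equation 2 reversed (H2O2(l) must end up as a reactant): +44.9 kcal
equation 3: not needed (C2H6(g) appears nowhere else).
equation 4 as written (C8H18(l) already on the product side): -59.8 kcal
ΔH_rxn = (2)·(-101.5) + (-1)·(-44.9) + (1)·(-59.8) = -217.9 kcal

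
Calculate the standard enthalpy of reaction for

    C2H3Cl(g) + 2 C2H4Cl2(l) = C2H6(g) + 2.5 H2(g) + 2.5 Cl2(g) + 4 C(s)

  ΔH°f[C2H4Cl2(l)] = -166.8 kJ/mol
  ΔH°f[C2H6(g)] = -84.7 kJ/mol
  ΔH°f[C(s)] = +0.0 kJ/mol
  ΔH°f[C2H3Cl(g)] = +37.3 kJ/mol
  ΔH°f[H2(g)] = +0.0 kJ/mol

Products: 1·(-84.7) + 5/2·(+0.0) + 5/2·(+0.0) + 4·(+0.0) = -84.7
Reactants: 1·(+37.3) + 2·(-166.8) = -296.3
ΔH_rxn = (-84.7) − (-296.3) = 211.6 kJ/mol

ΔH_rxn = 211.6 kJ/mol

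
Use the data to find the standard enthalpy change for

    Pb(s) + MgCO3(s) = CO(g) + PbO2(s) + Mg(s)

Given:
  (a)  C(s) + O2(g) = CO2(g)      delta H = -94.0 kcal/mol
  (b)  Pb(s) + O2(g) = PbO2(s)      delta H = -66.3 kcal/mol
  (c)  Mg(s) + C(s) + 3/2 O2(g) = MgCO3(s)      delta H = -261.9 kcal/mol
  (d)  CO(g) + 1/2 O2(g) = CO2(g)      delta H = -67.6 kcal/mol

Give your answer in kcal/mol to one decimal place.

delta H = 169.2 kcal/mol

(a) as written: -94.0 kcal/mol
(b) as written: -66.3 kcal/mol
(c) reversed: +261.9 kcal/mol
(d) reversed: +67.6 kcal/mol
delta H = (1)·(-94.0) + (1)·(-66.3) + (-1)·(-261.9) + (-1)·(-67.6) = 169.2 kcal/mol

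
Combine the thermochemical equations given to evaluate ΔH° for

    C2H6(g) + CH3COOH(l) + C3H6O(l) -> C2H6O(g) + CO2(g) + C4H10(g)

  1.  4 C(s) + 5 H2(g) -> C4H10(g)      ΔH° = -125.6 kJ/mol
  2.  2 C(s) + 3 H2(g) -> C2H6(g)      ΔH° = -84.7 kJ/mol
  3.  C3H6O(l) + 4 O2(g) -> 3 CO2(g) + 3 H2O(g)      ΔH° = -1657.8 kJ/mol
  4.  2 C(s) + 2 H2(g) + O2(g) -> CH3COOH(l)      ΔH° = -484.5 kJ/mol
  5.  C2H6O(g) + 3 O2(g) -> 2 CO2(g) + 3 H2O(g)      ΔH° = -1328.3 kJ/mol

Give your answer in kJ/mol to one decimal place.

eq. 1 as written (C4H10(g) already on the product side): -125.6 kJ/mol
eq. 2 reversed (C2H6(g) must end up as a reactant): +84.7 kJ/mol
eq. 3 as written (C3H6O(l) already on the reactant side): -1657.8 kJ/mol
eq. 4 reversed (CH3COOH(l) must end up as a reactant): +484.5 kJ/mol
eq. 5 reversed (C2H6O(g) must end up as a product): +1328.3 kJ/mol
ΔH° = (-125.6) + (+84.7) + (-1657.8) + (+484.5) + (+1328.3) = 114.1 kJ/mol

ΔH° = 114.1 kJ/mol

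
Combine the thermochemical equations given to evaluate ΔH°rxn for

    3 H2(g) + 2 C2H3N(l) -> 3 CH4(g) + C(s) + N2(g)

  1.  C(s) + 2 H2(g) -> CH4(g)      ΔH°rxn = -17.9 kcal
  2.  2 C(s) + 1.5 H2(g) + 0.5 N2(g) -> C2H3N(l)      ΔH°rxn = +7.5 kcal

ΔH°rxn = -68.7 kcal

eq. 1 × 3: (3)·(-17.9) = -53.7 kcal
eq. 2 reversed and × 2: (-2)·(+7.5) = -15.0 kcal
Since enthalpy is a state function, ΔH°rxn = (-53.7) + (-15.0) = -68.7 kcal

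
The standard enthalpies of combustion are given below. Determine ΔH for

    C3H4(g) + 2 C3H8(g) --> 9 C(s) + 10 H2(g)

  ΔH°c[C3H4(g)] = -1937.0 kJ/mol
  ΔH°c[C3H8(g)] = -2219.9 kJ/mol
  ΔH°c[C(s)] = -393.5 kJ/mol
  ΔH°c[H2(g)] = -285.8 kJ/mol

Using ΔH = Σ nΔHc°(reactants) − Σ nΔHc°(products):
= [1·(-1937.0) + 2·(-2219.9)] − [9·(-393.5) + 10·(-285.8)]
= 22.7 kJ/mol

ΔH = 22.7 kJ/mol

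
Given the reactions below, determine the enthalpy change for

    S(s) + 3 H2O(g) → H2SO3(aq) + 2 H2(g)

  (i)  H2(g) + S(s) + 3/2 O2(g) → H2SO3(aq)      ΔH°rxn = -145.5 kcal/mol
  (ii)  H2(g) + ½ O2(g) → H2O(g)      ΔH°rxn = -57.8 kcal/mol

ΔH°rxn = 27.9 kcal/mol

(i) as written: -145.5 kcal/mol
(ii) reversed and × 3: (-3)·(-57.8) = +173.4 kcal/mol
Summing the manipulated equations, ΔH°rxn = (-145.5) + (+173.4) = 27.9 kcal/mol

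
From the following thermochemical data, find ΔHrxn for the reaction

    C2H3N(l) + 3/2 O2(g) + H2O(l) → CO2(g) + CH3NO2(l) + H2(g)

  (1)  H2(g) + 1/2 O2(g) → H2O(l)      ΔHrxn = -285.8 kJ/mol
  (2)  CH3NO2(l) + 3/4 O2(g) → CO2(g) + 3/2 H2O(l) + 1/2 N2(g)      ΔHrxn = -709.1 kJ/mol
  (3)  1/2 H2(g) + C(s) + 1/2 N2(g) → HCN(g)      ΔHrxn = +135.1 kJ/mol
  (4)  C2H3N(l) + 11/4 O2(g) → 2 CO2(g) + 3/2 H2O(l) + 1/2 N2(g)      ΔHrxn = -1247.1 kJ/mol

(1) reversed: +285.8 kJ/mol
(2) reversed (CH3NO2(l) must end up as a product): +709.1 kJ/mol
(3): not needed (C(s) appears nowhere else).
(4) as written (C2H3N(l) already on the reactant side): -1247.1 kJ/mol
ΔHrxn = (-1)·(-285.8) + (-1)·(-709.1) + (1)·(-1247.1) = -252.2 kJ/mol

ΔHrxn = -252.2 kJ/mol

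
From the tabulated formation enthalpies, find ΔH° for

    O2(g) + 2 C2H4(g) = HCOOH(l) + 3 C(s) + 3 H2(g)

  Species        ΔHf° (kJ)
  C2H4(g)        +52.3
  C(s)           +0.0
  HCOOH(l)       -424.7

ΔH° = -529.3 kJ

Products: 1·(-424.7) + 3·(+0.0) + 3·(+0.0) = -424.7
Reactants: 1·(+0.0) + 2·(+52.3) = +104.6
ΔH° = (-424.7) − (+104.6) = -529.3 kJ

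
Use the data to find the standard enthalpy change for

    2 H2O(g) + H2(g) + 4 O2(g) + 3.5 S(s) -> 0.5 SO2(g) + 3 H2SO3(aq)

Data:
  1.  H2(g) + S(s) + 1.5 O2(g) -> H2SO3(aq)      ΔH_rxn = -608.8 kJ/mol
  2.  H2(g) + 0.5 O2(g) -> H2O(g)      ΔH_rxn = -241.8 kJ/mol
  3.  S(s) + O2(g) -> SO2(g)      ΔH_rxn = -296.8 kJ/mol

eq. 1 × 3: (3)·(-608.8) = -1826.4 kJ/mol
eq. 2 reversed and × 2: (-2)·(-241.8) = +483.6 kJ/mol
eq. 3 × 1/2: (1/2)·(-296.8) = -148.4 kJ/mol
By Hess's law, ΔH_rxn = (-1826.4) + (+483.6) + (-148.4) = -1491.2 kJ/mol

ΔH_rxn = -1491.2 kJ/mol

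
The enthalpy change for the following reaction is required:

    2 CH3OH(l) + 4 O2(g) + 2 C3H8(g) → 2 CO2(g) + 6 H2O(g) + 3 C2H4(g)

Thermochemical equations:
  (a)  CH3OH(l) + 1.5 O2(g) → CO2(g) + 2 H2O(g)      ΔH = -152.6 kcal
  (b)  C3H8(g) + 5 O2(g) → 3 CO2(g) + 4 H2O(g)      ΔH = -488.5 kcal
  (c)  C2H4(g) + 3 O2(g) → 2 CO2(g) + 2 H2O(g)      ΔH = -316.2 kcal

(a) × 2 (scale by 2 for the 2 CH3OH(l)): (2)·(-152.6) = -305.2 kcal
(b) × 2 (scale by 2 for the 2 C3H8(g)): (2)·(-488.5) = -977.0 kcal
(c) reversed and × 3 (reverse to put C2H4(g) on the product side; ×3 to match 3 C2H4(g) in the target): (-3)·(-316.2) = +948.6 kcal
Combining the equations, ΔH = (-305.2) + (-977.0) + (+948.6) = -333.6 kcal

ΔH = -333.6 kcal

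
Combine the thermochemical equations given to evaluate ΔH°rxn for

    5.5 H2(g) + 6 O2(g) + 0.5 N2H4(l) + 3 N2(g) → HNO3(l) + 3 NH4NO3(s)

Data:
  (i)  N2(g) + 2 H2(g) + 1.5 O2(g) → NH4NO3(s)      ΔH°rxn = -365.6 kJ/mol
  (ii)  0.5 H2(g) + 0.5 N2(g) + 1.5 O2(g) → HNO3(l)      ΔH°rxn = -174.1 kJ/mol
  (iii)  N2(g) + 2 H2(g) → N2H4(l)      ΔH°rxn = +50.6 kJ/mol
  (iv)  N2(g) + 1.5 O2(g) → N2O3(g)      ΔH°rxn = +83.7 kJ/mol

ΔH°rxn = -1296.2 kJ/mol

(i) × 3 (×3 to match 3 NH4NO3(s) in the target): (3)·(-365.6) = -1096.8 kJ/mol
(ii) as written (HNO3(l) already on the product side): -174.1 kJ/mol
(iii) reversed and × 1/2 (N2H4(l) must end up as a reactant; ×1/2 to match 1/2 N2H4(l) in the target): (-1/2)·(+50.6) = -25.3 kJ/mol
(iv): not needed (N2O3(g) appears nowhere else).
By Hess's law, ΔH°rxn = (-1096.8) + (-174.1) + (-25.3) = -1296.2 kJ/mol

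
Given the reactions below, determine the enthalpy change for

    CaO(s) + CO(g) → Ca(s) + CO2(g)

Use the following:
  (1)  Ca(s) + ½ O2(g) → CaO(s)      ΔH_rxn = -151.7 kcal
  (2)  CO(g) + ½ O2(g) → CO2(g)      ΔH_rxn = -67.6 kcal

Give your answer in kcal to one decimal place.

ΔH_rxn = 84.1 kcal

(1) reversed (CaO(s) must end up as a reactant): +151.7 kcal
(2) as written (CO(g) already on the reactant side): -67.6 kcal
ΔH_rxn = (-1)·(-151.7) + (1)·(-67.6) = 84.1 kcal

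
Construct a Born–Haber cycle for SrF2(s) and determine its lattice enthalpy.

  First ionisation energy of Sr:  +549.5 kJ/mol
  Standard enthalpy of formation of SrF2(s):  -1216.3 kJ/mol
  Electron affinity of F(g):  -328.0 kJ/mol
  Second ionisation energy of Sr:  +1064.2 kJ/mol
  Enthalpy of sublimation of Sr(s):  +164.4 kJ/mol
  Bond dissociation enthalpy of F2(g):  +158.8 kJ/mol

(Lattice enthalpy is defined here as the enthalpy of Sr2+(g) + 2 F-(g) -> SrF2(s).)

U = -2497.2 kJ/mol

ΔHf° = 1·ΔHsub + 1·(ΣIE) + 1·D(F2) + 2·EA + U
-1216.3 = 1·(+164.4) + 1·(+1613.7) + 1·(+158.8) + 2·(-328.0) + U
U = -1216.3 − (+1280.9) = -2497.2 kJ/mol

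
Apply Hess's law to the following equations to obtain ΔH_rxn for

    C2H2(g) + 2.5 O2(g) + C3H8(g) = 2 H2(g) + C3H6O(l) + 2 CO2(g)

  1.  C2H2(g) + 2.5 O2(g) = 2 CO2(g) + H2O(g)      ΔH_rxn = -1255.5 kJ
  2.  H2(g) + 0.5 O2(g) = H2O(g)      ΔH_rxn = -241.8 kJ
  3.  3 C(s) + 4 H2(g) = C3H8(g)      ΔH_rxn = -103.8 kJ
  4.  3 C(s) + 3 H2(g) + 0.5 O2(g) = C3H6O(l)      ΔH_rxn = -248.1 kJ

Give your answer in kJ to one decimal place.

eq. 1 as written (C2H2(g) already on the reactant side): -1255.5 kJ
eq. 2 reversed: +241.8 kJ
eq. 3 reversed (C3H8(g) must end up as a reactant): +103.8 kJ
eq. 4 as written (C3H6O(l) already on the product side): -248.1 kJ
Since enthalpy is a state function, ΔH_rxn = (1)·(-1255.5) + (-1)·(-241.8) + (-1)·(-103.8) + (1)·(-248.1) = -1158.0 kJ

ΔH_rxn = -1158.0 kJ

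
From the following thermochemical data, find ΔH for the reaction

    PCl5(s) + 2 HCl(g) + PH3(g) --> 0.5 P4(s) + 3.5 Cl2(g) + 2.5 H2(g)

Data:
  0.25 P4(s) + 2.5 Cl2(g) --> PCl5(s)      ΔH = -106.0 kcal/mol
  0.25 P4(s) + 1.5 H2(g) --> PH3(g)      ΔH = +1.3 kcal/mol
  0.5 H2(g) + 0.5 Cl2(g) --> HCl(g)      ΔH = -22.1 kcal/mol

ΔH = 148.9 kcal/mol

equation 1 reversed (PCl5(s) must end up as a reactant): +106.0 kcal/mol
equation 2 reversed (PH3(g) must end up as a reactant): -1.3 kcal/mol
equation 3 reversed and × 2 (reverse to put HCl(g) on the reactant side; scale by 2 for the 2 HCl(g)): (-2)·(-22.1) = +44.2 kcal/mol
ΔH = (-1)·(-106.0) + (-1)·(+1.3) + (-2)·(-22.1) = 148.9 kcal/mol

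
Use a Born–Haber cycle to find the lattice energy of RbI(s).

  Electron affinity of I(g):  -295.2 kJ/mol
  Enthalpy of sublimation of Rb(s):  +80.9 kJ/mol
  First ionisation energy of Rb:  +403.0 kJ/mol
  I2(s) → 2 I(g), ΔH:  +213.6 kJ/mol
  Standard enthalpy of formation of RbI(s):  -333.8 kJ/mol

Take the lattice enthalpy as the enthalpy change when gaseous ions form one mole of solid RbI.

U = -629.3 kJ/mol

ΔHf° = 1·ΔHsub + 1·(ΣIE) + 1/2·D(I2) + 1·EA + U
-333.8 = 1·(+80.9) + 1·(+403.0) + 1/2·(+213.6) + 1·(-295.2) + U
U = -333.8 − (+295.5) = -629.3 kJ/mol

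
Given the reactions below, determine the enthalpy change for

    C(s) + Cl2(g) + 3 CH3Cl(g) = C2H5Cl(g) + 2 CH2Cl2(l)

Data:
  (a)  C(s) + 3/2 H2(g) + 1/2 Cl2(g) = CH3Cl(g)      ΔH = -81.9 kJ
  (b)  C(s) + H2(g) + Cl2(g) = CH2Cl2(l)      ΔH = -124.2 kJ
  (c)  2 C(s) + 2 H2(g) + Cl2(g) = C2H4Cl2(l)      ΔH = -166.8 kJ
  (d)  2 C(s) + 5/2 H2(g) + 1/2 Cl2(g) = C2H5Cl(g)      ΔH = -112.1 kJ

(a) reversed and × 3 (CH3Cl(g) must end up as a reactant; scale by 3 for the 3 CH3Cl(g)): (-3)·(-81.9) = +245.7 kJ
(b) × 2 (×2 to match 2 CH2Cl2(l) in the target): (2)·(-124.2) = -248.4 kJ
(c): not needed (C2H4Cl2(l) appears nowhere else).
(d) as written (C2H5Cl(g) already on the product side): -112.1 kJ
ΔH = (+245.7) + (-248.4) + (-112.1) = -114.8 kJ

ΔH = -114.8 kJ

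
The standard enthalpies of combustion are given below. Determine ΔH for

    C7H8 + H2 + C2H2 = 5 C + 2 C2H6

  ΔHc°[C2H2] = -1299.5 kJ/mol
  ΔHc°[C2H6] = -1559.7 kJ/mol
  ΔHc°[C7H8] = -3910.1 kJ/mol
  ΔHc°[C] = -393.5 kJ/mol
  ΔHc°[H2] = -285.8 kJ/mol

ΔH = -408.5 kJ/mol

With combustion enthalpies, reactants minus products:
= [1·(-3910.1) + 1·(-285.8) + 1·(-1299.5)] − [5·(-393.5) + 2·(-1559.7)]
= -408.5 kJ/mol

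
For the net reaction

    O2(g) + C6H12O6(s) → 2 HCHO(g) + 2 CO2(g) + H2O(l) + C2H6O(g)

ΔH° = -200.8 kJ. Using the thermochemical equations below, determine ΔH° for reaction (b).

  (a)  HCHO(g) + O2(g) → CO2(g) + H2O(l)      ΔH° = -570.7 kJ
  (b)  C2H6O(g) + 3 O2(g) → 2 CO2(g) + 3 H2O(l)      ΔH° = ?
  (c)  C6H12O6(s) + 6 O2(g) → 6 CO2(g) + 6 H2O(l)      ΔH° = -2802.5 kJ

ΔH° = -1460.3 kJ

(a) reversed and × 2: (-2)·(-570.7) = +1141.4 kJ
(b) reversed: contributes −x
(c) as written: -2802.5 kJ
-200.8 = (+1141.4) + (-2802.5) − x
x = (-200.8 − (-1661.1)) / (-1) = -1460.3 kJ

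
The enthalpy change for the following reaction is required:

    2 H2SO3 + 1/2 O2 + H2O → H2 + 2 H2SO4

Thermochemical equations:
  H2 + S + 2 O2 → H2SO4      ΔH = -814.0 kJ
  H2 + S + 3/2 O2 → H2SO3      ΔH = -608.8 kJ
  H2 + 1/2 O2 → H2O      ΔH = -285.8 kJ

ΔH = -124.6 kJ

equation 1 × 2 (×2 to match 2 H2SO4 in the target): (2)·(-814.0) = -1628.0 kJ
equation 2 reversed and × 2 (H2SO3 must end up as a reactant; scale by 2 for the 2 H2SO3): (-2)·(-608.8) = +1217.6 kJ
equation 3 reversed (H2O must end up as a reactant): +285.8 kJ
ΔH = (2)·(-814.0) + (-2)·(-608.8) + (-1)·(-285.8) = -124.6 kJ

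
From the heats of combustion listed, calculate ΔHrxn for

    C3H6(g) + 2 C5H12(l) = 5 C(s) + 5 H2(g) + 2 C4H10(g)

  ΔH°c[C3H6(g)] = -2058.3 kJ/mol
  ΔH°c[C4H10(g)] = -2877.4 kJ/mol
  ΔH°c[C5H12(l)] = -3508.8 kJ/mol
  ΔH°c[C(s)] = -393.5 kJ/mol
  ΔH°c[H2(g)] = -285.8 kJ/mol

ΔHrxn = 75.4 kJ/mol

Using ΔH = Σ nΔHc°(reactants) − Σ nΔHc°(products):
= [1·(-2058.3) + 2·(-3508.8)] − [5·(-393.5) + 5·(-285.8) + 2·(-2877.4)]
= 75.4 kJ/mol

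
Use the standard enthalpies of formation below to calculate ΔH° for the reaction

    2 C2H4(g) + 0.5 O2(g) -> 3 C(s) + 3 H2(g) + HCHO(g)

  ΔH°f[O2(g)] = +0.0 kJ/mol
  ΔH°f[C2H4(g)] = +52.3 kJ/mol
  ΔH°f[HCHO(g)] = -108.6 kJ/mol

ΔH°rxn = Σ nΔHf°(products) − Σ nΔHf°(reactants).
Products: 3·(+0.0) + 3·(+0.0) + 1·(-108.6) = -108.6
Reactants: 2·(+52.3) + 1/2·(+0.0) = +104.6
ΔH° = (-108.6) − (+104.6) = -213.2 kJ/mol

ΔH° = -213.2 kJ/mol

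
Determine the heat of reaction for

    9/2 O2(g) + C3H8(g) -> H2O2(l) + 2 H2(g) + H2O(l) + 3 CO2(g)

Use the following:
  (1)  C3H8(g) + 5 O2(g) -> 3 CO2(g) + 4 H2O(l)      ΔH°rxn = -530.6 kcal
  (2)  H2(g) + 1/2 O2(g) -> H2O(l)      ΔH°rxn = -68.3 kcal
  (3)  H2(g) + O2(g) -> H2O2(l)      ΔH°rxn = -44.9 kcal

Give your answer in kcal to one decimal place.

(1) as written: -530.6 kcal
(2) reversed and × 3: (-3)·(-68.3) = +204.9 kcal
(3) as written: -44.9 kcal
Since enthalpy is a state function, ΔH°rxn = (1)·(-530.6) + (-3)·(-68.3) + (1)·(-44.9) = -370.6 kcal

ΔH°rxn = -370.6 kcal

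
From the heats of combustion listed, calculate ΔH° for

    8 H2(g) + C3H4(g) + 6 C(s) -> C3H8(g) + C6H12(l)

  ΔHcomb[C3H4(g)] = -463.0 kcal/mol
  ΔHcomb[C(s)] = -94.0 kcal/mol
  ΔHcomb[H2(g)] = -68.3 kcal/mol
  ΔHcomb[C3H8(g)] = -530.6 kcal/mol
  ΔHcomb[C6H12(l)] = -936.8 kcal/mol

Using ΔH = Σ nΔHc°(reactants) − Σ nΔHc°(products):
= [8·(-68.3) + 1·(-463.0) + 6·(-94.0)] − [1·(-530.6) + 1·(-936.8)]
= -106.0 kcal/mol

ΔH° = -106.0 kcal/mol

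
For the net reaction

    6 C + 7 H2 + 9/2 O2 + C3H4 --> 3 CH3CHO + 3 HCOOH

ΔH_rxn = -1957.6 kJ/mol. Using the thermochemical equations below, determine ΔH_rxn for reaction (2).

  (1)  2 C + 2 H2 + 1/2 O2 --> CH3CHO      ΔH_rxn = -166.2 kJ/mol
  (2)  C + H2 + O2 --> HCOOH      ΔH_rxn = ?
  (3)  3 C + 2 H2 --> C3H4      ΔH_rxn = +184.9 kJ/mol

(1) × 3: (3)·(-166.2) = -498.6 kJ/mol
(2) × 3: contributes 3·x
(3) reversed: -184.9 kJ/mol
-1957.6 = (-498.6) + (-184.9) + 3·x
x = (-1957.6 − (-683.5)) / (3) = -424.7 kJ/mol

ΔH_rxn = -424.7 kJ/mol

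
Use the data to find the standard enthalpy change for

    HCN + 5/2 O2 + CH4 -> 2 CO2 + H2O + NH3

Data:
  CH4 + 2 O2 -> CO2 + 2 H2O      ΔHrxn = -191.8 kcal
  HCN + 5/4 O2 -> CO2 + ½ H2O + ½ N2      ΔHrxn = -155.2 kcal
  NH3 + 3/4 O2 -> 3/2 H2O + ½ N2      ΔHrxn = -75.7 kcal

ΔHrxn = -271.3 kcal

equation 1 as written: -191.8 kcal
equation 2 as written: -155.2 kcal
equation 3 reversed: +75.7 kcal
ΔHrxn = (-191.8) + (-155.2) + (+75.7) = -271.3 kcal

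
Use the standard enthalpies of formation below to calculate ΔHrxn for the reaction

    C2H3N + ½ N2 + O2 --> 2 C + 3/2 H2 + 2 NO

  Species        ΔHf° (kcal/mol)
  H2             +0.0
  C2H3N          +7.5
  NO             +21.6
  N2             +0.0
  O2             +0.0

ΔH°rxn = Σ nΔHf°(products) − Σ nΔHf°(reactants).
Products: 2·(+0.0) + 3/2·(+0.0) + 2·(+21.6) = +43.2
Reactants: 1·(+7.5) + 1/2·(+0.0) + 1·(+0.0) = +7.5
ΔHrxn = (+43.2) − (+7.5) = 35.7 kcal/mol

ΔHrxn = 35.7 kcal/mol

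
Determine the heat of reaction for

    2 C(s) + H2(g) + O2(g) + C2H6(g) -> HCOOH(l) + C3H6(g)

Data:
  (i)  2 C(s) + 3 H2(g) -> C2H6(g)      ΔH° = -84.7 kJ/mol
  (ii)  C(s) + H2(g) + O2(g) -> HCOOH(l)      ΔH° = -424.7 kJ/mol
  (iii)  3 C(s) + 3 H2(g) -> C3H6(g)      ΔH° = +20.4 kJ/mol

(i) reversed (reverse to put C2H6(g) on the reactant side): +84.7 kJ/mol
(ii) as written (HCOOH(l) already on the product side): -424.7 kJ/mol
(iii) as written (C3H6(g) already on the product side): +20.4 kJ/mol
ΔH° = (+84.7) + (-424.7) + (+20.4) = -319.6 kJ/mol

ΔH° = -319.6 kJ/mol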